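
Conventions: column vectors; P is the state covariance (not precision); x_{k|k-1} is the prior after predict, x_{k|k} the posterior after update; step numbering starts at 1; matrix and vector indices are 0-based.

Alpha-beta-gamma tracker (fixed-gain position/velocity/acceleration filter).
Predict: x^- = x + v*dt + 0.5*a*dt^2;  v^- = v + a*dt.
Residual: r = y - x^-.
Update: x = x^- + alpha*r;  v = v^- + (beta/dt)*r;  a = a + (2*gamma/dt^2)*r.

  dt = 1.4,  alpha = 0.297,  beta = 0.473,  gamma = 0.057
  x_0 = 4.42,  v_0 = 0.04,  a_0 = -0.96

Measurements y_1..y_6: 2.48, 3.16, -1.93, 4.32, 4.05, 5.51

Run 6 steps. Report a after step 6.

step 1: x_pred=3.5352  r=-1.0552  x^+=3.2218  v^+=-1.6605  a^+=-1.0214
step 2: x_pred=-0.1039  r=3.2639  x^+=0.8655  v^+=-1.9877  a^+=-0.8315
step 3: x_pred=-2.7322  r=0.8022  x^+=-2.4939  v^+=-2.8808  a^+=-0.7849
step 4: x_pred=-7.2963  r=11.6163  x^+=-3.8463  v^+=-0.0550  a^+=-0.1092
step 5: x_pred=-4.0303  r=8.0803  x^+=-1.6305  v^+=2.5220  a^+=0.3607
step 6: x_pred=2.2539  r=3.2561  x^+=3.2210  v^+=4.1272  a^+=0.5501

a_post = 0.5501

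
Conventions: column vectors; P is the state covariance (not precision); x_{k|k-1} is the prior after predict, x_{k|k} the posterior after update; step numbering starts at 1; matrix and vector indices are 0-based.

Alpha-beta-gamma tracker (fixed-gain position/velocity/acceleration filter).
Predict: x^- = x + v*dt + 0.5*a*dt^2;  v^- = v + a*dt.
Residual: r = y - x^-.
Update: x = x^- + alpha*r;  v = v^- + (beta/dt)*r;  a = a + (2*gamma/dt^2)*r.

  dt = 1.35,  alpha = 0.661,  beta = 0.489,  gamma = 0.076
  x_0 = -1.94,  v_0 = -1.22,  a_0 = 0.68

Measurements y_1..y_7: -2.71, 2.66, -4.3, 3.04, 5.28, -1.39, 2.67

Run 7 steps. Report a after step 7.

step 1: x_pred=-2.9673  r=0.2573  x^+=-2.7972  v^+=-0.2088  a^+=0.7015
step 2: x_pred=-2.4399  r=5.0999  x^+=0.9311  v^+=2.5855  a^+=1.1268
step 3: x_pred=5.4483  r=-9.7483  x^+=-0.9953  v^+=0.5756  a^+=0.3138
step 4: x_pred=0.0677  r=2.9723  x^+=2.0324  v^+=2.0758  a^+=0.5617
step 5: x_pred=5.3466  r=-0.0666  x^+=5.3026  v^+=2.8100  a^+=0.5561
step 6: x_pred=9.6028  r=-10.9928  x^+=2.3366  v^+=-0.4211  a^+=-0.3607
step 7: x_pred=1.4394  r=1.2306  x^+=2.2528  v^+=-0.4623  a^+=-0.2581

a_post = -0.2581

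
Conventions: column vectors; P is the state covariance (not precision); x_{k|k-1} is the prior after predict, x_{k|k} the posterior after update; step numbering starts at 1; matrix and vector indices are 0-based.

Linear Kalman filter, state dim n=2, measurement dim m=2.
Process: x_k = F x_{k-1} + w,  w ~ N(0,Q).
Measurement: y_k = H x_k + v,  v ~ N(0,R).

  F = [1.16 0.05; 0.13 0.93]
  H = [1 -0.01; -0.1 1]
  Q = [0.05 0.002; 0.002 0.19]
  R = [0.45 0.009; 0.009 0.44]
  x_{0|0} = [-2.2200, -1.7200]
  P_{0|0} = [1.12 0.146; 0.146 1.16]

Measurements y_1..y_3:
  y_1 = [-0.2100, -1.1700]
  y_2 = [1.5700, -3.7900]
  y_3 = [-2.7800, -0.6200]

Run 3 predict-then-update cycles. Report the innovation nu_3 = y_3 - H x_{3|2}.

step 1: x^-=[-2.6612, -1.8882]  P^-=[1.5769 0.3833; 0.3833 1.2475]  S=[2.0194 0.2225; 0.2225 1.6266]  K=[0.7754 0.0326; 0.1033 0.7292]  nu=[2.4323, 0.4521]  x^+=[-0.7604, -1.3073]  P^+=[0.3498 0.0563; 0.0563 0.3274]
step 2: x^-=[-0.9475, -1.3147]  P^-=[0.5280 0.1311; 0.1311 0.4927]  S=[0.9755 0.0825; 0.0825 0.9118]  K=[0.5368 0.0373; 0.0855 0.5183]  nu=[2.5043, -2.5701]  x^+=[0.3010, -2.4325]  P^+=[0.2424 0.0455; 0.0455 0.2334]
step 3: x^-=[0.2276, -2.2231]  P^-=[0.3820 0.0988; 0.0988 0.4069]  S=[0.8300 0.0656; 0.0656 0.8310]  K=[0.4561 0.0369; 0.0768 0.4717]  nu=[-3.0298, 1.6259]  x^+=[-1.0943, -1.6888]  P^+=[0.2060 0.0409; 0.0409 0.2123]

innov = [-3.0298, 1.6259]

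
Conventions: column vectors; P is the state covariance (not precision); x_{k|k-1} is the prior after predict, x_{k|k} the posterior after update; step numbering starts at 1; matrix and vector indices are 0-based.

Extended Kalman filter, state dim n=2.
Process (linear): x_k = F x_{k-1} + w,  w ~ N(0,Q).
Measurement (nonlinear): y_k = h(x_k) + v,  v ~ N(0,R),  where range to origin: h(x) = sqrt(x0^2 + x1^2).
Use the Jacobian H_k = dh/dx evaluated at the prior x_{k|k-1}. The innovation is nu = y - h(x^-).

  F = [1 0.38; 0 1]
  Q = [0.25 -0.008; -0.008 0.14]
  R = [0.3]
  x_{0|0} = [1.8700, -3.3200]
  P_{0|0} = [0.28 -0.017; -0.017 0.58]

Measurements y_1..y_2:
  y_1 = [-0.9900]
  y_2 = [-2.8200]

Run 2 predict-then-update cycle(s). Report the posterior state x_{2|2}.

x_post = [-2.0405, -0.6264]

step 1: x^-=[0.6084, -3.3200]  P^-=[0.6008 0.1954; 0.1954 0.7200]  H_jac=[0.1803 -0.9836]  S=[0.9468]  K=[-0.0886; -0.7108]  nu=[-4.3653]  x^+=[0.9952, -0.2173]  P^+=[0.5934 0.1358; 0.1358 0.2417]
step 2: x^-=[0.9126, -0.2173]  P^-=[0.9815 0.2196; 0.2196 0.3817]  H_jac=[0.9728 -0.2316]  S=[1.1503]  K=[0.7858; 0.1089]  nu=[-3.7581]  x^+=[-2.0405, -0.6264]  P^+=[0.2712 0.1212; 0.1212 0.3680]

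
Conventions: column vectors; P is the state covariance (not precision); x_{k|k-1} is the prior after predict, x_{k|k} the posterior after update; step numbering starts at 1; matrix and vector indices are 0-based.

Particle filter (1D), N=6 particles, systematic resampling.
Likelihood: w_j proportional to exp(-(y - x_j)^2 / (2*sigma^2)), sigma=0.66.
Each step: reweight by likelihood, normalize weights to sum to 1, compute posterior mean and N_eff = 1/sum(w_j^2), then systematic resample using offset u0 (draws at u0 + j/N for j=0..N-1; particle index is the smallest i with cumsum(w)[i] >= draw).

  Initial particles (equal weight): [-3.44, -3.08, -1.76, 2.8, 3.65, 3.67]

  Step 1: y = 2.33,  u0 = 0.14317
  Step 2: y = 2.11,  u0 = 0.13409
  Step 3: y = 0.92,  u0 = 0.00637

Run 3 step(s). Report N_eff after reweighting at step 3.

N_eff = 5.0222

step 1: w=[0.0000, 0.0000, 0.0000, 0.7471, 0.1303, 0.1226]  mean=3.0174  Neff=1.6943  idx=[3, 3, 3, 3, 4, 5]
step 2: w=[0.2370, 0.2370, 0.2370, 0.2370, 0.0269, 0.0251]  mean=2.8447  Neff=4.4239  idx=[0, 1, 1, 2, 3, 4]
step 3: w=[0.1996, 0.1996, 0.1996, 0.1996, 0.1996, 0.0022]  mean=2.8019  Neff=5.0222  idx=[0, 0, 1, 2, 3, 4]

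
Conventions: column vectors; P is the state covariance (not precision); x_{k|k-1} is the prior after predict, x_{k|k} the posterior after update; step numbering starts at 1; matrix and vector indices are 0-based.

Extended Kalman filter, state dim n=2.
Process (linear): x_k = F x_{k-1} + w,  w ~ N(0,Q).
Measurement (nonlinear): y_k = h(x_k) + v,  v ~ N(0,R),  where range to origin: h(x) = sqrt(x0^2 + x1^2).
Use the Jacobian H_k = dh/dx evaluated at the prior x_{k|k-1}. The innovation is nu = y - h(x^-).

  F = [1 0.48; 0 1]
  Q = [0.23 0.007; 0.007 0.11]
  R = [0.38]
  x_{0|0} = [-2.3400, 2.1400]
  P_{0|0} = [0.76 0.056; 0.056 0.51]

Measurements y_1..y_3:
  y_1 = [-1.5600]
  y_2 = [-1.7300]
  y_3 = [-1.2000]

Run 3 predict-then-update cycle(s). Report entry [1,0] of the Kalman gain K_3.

K[1,0] = -0.1903

step 1: x^-=[-1.3128, 2.1400]  P^-=[1.1613 0.3078; 0.3078 0.6200]  H_jac=[-0.5229 0.8524]  S=[0.8736]  K=[-0.3948; 0.4207]  nu=[-4.0706]  x^+=[0.2941, 0.4275]  P^+=[1.0251 0.4529; 0.4529 0.4654]
step 2: x^-=[0.4993, 0.4275]  P^-=[1.7971 0.6833; 0.6833 0.5754]  H_jac=[0.7596 0.6504]  S=[2.3355]  K=[0.7748; 0.3825]  nu=[-2.3873]  x^+=[-1.3504, -0.4856]  P^+=[0.3951 -0.0088; -0.0088 0.2337]
step 3: x^-=[-1.5834, -0.4856]  P^-=[0.6705 0.1104; 0.1104 0.3437]  H_jac=[-0.9561 -0.2932]  S=[1.0843]  K=[-0.6211; -0.1903]  nu=[-2.8562]  x^+=[0.1904, 0.0579]  P^+=[0.2523 -0.0177; -0.0177 0.3045]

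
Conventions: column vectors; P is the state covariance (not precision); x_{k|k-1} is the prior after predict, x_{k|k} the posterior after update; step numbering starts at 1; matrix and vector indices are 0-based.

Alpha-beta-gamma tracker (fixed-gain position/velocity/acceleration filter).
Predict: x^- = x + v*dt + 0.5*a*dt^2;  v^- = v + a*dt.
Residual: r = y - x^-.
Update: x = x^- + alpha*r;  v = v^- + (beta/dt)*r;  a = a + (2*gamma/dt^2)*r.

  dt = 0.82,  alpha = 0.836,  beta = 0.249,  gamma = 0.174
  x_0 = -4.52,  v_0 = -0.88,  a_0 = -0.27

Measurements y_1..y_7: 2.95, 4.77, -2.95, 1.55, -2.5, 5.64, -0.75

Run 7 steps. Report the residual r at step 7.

resid = -2.4695

step 1: x_pred=-5.3324  r=8.2824  x^+=1.5917  v^+=1.4136  a^+=4.0165
step 2: x_pred=4.1012  r=0.6688  x^+=4.6603  v^+=4.9103  a^+=4.3627
step 3: x_pred=10.1535  r=-13.1035  x^+=-0.8010  v^+=4.5087  a^+=-2.4190
step 4: x_pred=2.0828  r=-0.5328  x^+=1.6374  v^+=2.3633  a^+=-2.6948
step 5: x_pred=2.6693  r=-5.1693  x^+=-1.6522  v^+=-1.4161  a^+=-5.3701
step 6: x_pred=-4.6189  r=10.2589  x^+=3.9575  v^+=-2.7044  a^+=-0.0606
step 7: x_pred=1.7195  r=-2.4695  x^+=-0.3450  v^+=-3.5040  a^+=-1.3387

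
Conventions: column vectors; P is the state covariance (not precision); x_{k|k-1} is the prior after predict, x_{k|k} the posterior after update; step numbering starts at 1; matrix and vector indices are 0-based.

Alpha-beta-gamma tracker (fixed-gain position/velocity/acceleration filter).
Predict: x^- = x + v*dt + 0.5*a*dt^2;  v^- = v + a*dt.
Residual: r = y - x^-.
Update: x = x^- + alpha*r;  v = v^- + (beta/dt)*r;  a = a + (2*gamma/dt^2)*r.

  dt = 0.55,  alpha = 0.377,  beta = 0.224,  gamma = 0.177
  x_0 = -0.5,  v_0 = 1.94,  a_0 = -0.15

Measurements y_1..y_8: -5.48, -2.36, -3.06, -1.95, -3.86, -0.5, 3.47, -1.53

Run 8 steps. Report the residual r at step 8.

resid = -16.3127

step 1: x_pred=0.5443  r=-6.0243  x^+=-1.7269  v^+=-0.5960  a^+=-7.1999
step 2: x_pred=-3.1437  r=0.7837  x^+=-2.8482  v^+=-4.2368  a^+=-6.2829
step 3: x_pred=-6.1288  r=3.0688  x^+=-4.9718  v^+=-6.4426  a^+=-2.6916
step 4: x_pred=-8.9224  r=6.9724  x^+=-6.2938  v^+=-5.0833  a^+=5.4678
step 5: x_pred=-8.2626  r=4.4026  x^+=-6.6028  v^+=-0.2830  a^+=10.6199
step 6: x_pred=-5.1522  r=4.6522  x^+=-3.3983  v^+=7.4527  a^+=16.0642
step 7: x_pred=3.1304  r=0.3396  x^+=3.2584  v^+=16.4263  a^+=16.4616
step 8: x_pred=14.7827  r=-16.3127  x^+=8.6328  v^+=18.8365  a^+=-2.6283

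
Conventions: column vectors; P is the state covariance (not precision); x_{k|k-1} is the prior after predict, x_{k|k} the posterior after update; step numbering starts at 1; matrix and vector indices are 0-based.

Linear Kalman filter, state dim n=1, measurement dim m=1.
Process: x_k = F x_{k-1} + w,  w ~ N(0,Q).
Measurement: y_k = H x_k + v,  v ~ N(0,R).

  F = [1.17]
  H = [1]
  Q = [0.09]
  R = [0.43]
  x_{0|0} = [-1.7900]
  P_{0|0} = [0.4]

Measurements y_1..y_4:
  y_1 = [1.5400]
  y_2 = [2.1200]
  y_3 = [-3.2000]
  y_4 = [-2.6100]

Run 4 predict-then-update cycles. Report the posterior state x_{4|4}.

x_post = [-1.7288]

step 1: x^-=[-2.0943]  P^-=[0.6376]  S=[1.0676]  K=[0.5972]  nu=[3.6343]  x^+=[0.0761]  P^+=[0.2568]
step 2: x^-=[0.0891]  P^-=[0.4415]  S=[0.8715]  K=[0.5066]  nu=[2.0309]  x^+=[1.1180]  P^+=[0.2178]
step 3: x^-=[1.3080]  P^-=[0.3882]  S=[0.8182]  K=[0.4745]  nu=[-4.5080]  x^+=[-0.8309]  P^+=[0.2040]
step 4: x^-=[-0.9721]  P^-=[0.3693]  S=[0.7993]  K=[0.4620]  nu=[-1.6379]  x^+=[-1.7288]  P^+=[0.1987]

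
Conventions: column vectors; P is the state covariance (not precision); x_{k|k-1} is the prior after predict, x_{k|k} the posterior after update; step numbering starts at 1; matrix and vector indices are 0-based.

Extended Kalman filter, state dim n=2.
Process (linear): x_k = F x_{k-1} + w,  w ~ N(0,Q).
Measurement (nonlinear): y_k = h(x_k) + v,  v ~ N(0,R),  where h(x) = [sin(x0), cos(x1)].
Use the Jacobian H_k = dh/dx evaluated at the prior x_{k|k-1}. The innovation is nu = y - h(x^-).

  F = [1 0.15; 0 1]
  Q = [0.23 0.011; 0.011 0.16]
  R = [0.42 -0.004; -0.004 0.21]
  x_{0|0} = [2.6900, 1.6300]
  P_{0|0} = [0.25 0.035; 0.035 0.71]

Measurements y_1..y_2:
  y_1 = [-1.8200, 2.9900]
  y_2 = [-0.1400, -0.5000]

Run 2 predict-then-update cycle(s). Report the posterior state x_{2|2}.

step 1: x^-=[2.9345, 1.6300]  P^-=[0.5065 0.1525; 0.1525 0.8700]  H_jac=[-0.9786 0.0000; 0.0000 -0.9982]  S=[0.9051 0.1450; 0.1450 1.0770]  K=[-0.5366 -0.0691; -0.0365 -0.8015]  nu=[-2.0256, 3.0492]  x^+=[3.8106, -0.7400]  P^+=[0.2300 0.0124; 0.0124 0.1685]
step 2: x^-=[3.6996, -0.7400]  P^-=[0.4675 0.0487; 0.0487 0.3285]  H_jac=[-0.8483 0.0000; 0.0000 0.6743]  S=[0.7564 -0.0318; -0.0318 0.3593]  K=[-0.5224 0.0450; -0.0287 0.6138]  nu=[0.3895, -1.2385]  x^+=[3.4404, -1.5114]  P^+=[0.2589 0.0171; 0.0171 0.1913]

x_post = [3.4404, -1.5114]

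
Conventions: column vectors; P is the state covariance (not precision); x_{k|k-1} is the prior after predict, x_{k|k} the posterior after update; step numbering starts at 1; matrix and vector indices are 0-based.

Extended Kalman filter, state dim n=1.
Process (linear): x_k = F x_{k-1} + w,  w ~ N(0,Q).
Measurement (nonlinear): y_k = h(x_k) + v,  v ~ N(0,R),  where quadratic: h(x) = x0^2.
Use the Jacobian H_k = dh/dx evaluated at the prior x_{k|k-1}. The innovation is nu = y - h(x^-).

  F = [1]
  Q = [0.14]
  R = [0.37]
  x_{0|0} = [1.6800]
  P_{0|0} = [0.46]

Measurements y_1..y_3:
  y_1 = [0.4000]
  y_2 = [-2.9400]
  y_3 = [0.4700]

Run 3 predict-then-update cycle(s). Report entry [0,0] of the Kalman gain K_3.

K[0,0] = -0.2600

step 1: x^-=[1.6800]  P^-=[0.6000]  H_jac=[3.3600]  S=[7.1438]  K=[0.2822]  nu=[-2.4224]  x^+=[0.9964]  P^+=[0.0311]
step 2: x^-=[0.9964]  P^-=[0.1711]  H_jac=[1.9928]  S=[1.0494]  K=[0.3249]  nu=[-3.9328]  x^+=[-0.2813]  P^+=[0.0603]
step 3: x^-=[-0.2813]  P^-=[0.2003]  H_jac=[-0.5626]  S=[0.4334]  K=[-0.2600]  nu=[0.3909]  x^+=[-0.3829]  P^+=[0.1710]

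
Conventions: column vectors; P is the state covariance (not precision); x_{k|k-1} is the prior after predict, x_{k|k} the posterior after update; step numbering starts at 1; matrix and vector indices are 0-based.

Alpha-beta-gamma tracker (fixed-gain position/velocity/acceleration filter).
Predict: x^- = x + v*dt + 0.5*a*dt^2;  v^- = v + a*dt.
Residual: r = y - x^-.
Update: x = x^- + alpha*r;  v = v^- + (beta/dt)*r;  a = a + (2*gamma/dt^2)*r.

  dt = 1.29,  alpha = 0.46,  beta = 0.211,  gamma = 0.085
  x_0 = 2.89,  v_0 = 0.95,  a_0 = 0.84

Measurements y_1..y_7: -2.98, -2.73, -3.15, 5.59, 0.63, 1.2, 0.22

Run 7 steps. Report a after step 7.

a_post = 0.2111

step 1: x_pred=4.8144  r=-7.7944  x^+=1.2290  v^+=0.7587  a^+=0.0437
step 2: x_pred=2.2441  r=-4.9741  x^+=-0.0440  v^+=0.0015  a^+=-0.4644
step 3: x_pred=-0.4284  r=-2.7216  x^+=-1.6803  v^+=-1.0427  a^+=-0.7424
step 4: x_pred=-3.6432  r=9.2332  x^+=0.6041  v^+=-0.4902  a^+=0.2008
step 5: x_pred=0.1388  r=0.4912  x^+=0.3648  v^+=-0.1508  a^+=0.2510
step 6: x_pred=0.3790  r=0.8210  x^+=0.7567  v^+=0.3072  a^+=0.3349
step 7: x_pred=1.4316  r=-1.2116  x^+=0.8743  v^+=0.5410  a^+=0.2111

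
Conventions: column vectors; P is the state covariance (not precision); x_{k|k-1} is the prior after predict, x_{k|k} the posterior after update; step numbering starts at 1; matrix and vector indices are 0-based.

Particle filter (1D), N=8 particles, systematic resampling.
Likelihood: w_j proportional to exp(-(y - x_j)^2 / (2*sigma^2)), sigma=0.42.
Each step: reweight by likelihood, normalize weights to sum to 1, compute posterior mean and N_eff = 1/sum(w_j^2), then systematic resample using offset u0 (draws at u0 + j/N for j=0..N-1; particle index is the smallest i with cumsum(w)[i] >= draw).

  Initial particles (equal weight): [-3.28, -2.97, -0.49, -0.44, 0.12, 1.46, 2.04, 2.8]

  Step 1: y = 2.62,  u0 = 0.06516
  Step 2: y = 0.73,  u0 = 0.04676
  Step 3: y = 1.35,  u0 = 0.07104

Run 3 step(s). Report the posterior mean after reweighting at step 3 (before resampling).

step 1: w=[0.0000, 0.0000, 0.0000, 0.0000, 0.0000, 0.0167, 0.2920, 0.6913]  mean=2.5557  Neff=1.7749  idx=[6, 6, 7, 7, 7, 7, 7, 7]
step 2: w=[0.4990, 0.4990, 0.0003, 0.0003, 0.0003, 0.0003, 0.0003, 0.0003]  mean=2.0416  Neff=2.0083  idx=[0, 0, 0, 0, 1, 1, 1, 1]
step 3: w=[0.1250, 0.1250, 0.1250, 0.1250, 0.1250, 0.1250, 0.1250, 0.1250]  mean=2.0400  Neff=8.0000  idx=[0, 1, 2, 3, 4, 5, 6, 7]

post_mean = 2.0400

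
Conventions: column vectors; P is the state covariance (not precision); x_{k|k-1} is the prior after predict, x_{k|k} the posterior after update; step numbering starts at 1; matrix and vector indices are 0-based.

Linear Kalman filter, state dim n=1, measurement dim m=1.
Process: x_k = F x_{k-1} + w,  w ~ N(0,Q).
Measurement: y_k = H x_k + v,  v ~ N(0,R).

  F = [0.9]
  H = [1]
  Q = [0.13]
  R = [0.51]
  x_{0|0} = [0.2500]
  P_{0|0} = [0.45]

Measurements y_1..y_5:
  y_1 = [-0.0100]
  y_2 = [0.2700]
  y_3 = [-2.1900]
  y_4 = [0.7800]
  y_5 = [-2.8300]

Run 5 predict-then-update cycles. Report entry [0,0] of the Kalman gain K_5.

K[0,0] = 0.3517

step 1: x^-=[0.2250]  P^-=[0.4945]  S=[1.0045]  K=[0.4923]  nu=[-0.2350]  x^+=[0.1093]  P^+=[0.2511]
step 2: x^-=[0.0984]  P^-=[0.3334]  S=[0.8434]  K=[0.3953]  nu=[0.1716]  x^+=[0.1662]  P^+=[0.2016]
step 3: x^-=[0.1496]  P^-=[0.2933]  S=[0.8033]  K=[0.3651]  nu=[-2.3396]  x^+=[-0.7046]  P^+=[0.1862]
step 4: x^-=[-0.6342]  P^-=[0.2808]  S=[0.7908]  K=[0.3551]  nu=[1.4142]  x^+=[-0.1320]  P^+=[0.1811]
step 5: x^-=[-0.1188]  P^-=[0.2767]  S=[0.7867]  K=[0.3517]  nu=[-2.7112]  x^+=[-1.0724]  P^+=[0.1794]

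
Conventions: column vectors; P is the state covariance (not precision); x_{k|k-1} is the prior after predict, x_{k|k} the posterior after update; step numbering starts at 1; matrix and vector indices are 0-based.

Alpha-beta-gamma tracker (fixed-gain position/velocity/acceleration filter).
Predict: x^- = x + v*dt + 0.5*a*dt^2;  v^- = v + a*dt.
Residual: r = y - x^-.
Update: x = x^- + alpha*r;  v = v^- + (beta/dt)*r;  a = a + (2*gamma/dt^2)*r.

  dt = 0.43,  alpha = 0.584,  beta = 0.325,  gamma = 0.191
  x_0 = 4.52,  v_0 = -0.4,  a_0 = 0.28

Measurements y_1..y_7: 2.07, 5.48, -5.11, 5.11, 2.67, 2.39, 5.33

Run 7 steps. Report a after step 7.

a_post = 10.4542

step 1: x_pred=4.3739  r=-2.3039  x^+=3.0284  v^+=-2.0209  a^+=-4.4798
step 2: x_pred=1.7453  r=3.7347  x^+=3.9264  v^+=-1.1245  a^+=3.2361
step 3: x_pred=3.7420  r=-8.8520  x^+=-1.4276  v^+=-6.4234  a^+=-15.0520
step 4: x_pred=-5.5812  r=10.6912  x^+=0.6625  v^+=-4.8152  a^+=7.0358
step 5: x_pred=-0.7576  r=3.4276  x^+=1.2441  v^+=0.8008  a^+=14.1172
step 6: x_pred=2.8936  r=-0.5036  x^+=2.5995  v^+=6.4906  a^+=13.0768
step 7: x_pred=6.5994  r=-1.2694  x^+=5.8581  v^+=11.1542  a^+=10.4542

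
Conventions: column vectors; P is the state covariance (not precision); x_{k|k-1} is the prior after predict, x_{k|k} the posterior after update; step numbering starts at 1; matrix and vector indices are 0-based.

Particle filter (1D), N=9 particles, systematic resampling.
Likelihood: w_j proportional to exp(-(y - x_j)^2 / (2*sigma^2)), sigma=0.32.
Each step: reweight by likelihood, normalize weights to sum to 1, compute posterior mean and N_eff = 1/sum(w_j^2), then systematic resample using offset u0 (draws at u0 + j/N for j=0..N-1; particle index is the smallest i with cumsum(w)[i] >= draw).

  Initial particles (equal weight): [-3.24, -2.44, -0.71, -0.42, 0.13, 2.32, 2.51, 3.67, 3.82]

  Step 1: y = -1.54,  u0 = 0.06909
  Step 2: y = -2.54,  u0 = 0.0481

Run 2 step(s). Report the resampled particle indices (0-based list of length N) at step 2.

step 1: w=[0.0000, 0.3424, 0.6185, 0.0391, 0.0000, 0.0000, 0.0000, 0.0000, 0.0000]  mean=-1.2910  Neff=1.9949  idx=[1, 1, 1, 2, 2, 2, 2, 2, 2]
step 2: w=[0.3333, 0.3333, 0.3333, 0.0000, 0.0000, 0.0000, 0.0000, 0.0000, 0.0000]  mean=-2.4400  Neff=3.0000  idx=[0, 0, 0, 1, 1, 1, 2, 2, 2]

resampled_idx = [0, 0, 0, 1, 1, 1, 2, 2, 2]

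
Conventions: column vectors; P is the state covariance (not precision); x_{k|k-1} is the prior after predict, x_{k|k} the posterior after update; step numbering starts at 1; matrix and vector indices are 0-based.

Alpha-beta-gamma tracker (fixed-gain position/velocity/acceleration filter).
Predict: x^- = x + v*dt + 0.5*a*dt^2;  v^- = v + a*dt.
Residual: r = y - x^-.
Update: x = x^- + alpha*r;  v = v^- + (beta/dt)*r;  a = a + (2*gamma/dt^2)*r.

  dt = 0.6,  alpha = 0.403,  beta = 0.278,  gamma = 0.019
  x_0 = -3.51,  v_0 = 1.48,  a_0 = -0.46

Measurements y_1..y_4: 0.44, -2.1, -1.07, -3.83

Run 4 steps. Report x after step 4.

x_post = -1.5358

step 1: x_pred=-2.7048  r=3.1448  x^+=-1.4374  v^+=2.6611  a^+=-0.1280
step 2: x_pred=0.1362  r=-2.2362  x^+=-0.7650  v^+=1.5482  a^+=-0.3641
step 3: x_pred=0.0984  r=-1.1684  x^+=-0.3725  v^+=0.7884  a^+=-0.4874
step 4: x_pred=0.0128  r=-3.8428  x^+=-1.5358  v^+=-1.2846  a^+=-0.8930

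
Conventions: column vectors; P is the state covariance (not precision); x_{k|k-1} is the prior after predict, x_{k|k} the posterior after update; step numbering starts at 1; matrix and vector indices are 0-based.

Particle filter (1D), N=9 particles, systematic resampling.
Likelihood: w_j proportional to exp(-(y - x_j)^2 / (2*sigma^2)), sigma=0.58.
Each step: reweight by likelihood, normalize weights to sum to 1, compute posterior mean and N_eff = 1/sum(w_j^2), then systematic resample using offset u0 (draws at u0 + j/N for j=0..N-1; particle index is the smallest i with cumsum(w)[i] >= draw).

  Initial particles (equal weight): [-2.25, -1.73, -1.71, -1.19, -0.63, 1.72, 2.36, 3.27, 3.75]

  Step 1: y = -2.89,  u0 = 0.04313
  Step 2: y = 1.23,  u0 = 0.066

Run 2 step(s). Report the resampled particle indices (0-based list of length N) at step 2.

step 1: w=[0.6636, 0.1651, 0.1540, 0.0166, 0.0006, 0.0000, 0.0000, 0.0000, 0.0000]  mean=-2.0624  Neff=2.0338  idx=[0, 0, 0, 0, 0, 0, 1, 1, 2]
step 2: w=[0.0021, 0.0021, 0.0021, 0.0021, 0.0021, 0.0021, 0.3093, 0.3093, 0.3686]  mean=-1.7293  Neff=3.0559  idx=[6, 6, 6, 7, 7, 7, 8, 8, 8]

resampled_idx = [6, 6, 6, 7, 7, 7, 8, 8, 8]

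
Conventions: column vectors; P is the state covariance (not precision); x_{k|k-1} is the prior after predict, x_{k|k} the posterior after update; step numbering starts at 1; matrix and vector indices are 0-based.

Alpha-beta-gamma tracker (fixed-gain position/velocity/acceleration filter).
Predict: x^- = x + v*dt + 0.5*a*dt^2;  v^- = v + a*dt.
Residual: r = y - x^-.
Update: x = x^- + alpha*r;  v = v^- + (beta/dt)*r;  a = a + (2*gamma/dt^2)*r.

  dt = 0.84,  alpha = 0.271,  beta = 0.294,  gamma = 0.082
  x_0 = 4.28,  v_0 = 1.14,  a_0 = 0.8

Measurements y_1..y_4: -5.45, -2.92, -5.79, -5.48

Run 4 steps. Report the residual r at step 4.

step 1: x_pred=5.5198  r=-10.9698  x^+=2.5470  v^+=-2.0274  a^+=-1.7497
step 2: x_pred=0.2267  r=-3.1467  x^+=-0.6261  v^+=-4.5985  a^+=-2.4810
step 3: x_pred=-5.3641  r=-0.4259  x^+=-5.4795  v^+=-6.8316  a^+=-2.5800
step 4: x_pred=-12.1284  r=6.6484  x^+=-10.3267  v^+=-6.6719  a^+=-1.0348

resid = 6.6484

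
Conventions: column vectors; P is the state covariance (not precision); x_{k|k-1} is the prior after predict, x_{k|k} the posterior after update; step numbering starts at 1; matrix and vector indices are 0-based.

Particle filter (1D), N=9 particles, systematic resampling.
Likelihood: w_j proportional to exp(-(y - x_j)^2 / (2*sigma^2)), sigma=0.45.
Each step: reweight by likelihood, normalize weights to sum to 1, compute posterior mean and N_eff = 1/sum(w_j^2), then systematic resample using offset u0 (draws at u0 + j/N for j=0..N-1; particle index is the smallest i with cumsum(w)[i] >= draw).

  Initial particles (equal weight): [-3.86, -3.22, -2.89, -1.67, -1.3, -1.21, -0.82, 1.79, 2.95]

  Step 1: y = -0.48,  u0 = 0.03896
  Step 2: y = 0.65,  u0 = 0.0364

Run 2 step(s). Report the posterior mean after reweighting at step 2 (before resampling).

step 1: w=[0.0000, 0.0000, 0.0000, 0.0244, 0.1533, 0.2163, 0.6060, 0.0000, 0.0000]  mean=-0.9987  Neff=2.2824  idx=[4, 4, 5, 5, 6, 6, 6, 6, 6]
step 2: w=[0.0034, 0.0034, 0.0079, 0.0079, 0.1955, 0.1955, 0.1955, 0.1955, 0.1955]  mean=-0.8294  Neff=5.2300  idx=[4, 4, 5, 5, 6, 6, 7, 8, 8]

post_mean = -0.8294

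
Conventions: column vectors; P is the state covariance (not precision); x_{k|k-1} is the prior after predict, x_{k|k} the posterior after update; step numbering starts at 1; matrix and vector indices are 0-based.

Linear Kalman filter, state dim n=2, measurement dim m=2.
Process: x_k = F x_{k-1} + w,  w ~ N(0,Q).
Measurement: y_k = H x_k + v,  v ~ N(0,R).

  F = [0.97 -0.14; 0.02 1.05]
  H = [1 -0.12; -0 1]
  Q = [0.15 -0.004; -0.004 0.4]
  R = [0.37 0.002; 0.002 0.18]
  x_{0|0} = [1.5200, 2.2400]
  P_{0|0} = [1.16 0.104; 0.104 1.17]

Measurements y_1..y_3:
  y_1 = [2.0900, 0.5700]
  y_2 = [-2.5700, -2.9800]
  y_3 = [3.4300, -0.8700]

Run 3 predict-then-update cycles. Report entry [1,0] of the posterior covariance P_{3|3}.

P_post[1,0] = 0.0070

step 1: x^-=[1.1608, 2.3824]  P^-=[1.2361 -0.0479; -0.0479 1.6948]  S=[1.6420 -0.2492; -0.2492 1.8748]  K=[0.7679 0.0766; -0.0161 0.9018]  nu=[1.2151, -1.8124]  x^+=[1.9551, 0.7283]  P^+=[0.2861 0.0153; 0.0153 0.1623]
step 2: x^-=[1.7945, 0.8038]  P^-=[0.4182 -0.0067; -0.0067 0.5797]  S=[0.7982 -0.0743; -0.0743 0.7597]  K=[0.5290 0.0429; -0.0248 0.7606]  nu=[-4.2681, -3.7838]  x^+=[-0.6254, -1.9685]  P^+=[0.1969 0.0088; 0.0088 0.1369]
step 3: x^-=[-0.3310, -2.0794]  P^-=[0.3355 -0.0114; -0.0114 0.5513]  S=[0.7162 -0.0756; -0.0756 0.7313]  K=[0.4739 0.0334; -0.0291 0.7509]  nu=[3.5115, 1.2094]  x^+=[1.3735, -1.2734]  P^+=[0.1762 0.0070; 0.0070 0.1351]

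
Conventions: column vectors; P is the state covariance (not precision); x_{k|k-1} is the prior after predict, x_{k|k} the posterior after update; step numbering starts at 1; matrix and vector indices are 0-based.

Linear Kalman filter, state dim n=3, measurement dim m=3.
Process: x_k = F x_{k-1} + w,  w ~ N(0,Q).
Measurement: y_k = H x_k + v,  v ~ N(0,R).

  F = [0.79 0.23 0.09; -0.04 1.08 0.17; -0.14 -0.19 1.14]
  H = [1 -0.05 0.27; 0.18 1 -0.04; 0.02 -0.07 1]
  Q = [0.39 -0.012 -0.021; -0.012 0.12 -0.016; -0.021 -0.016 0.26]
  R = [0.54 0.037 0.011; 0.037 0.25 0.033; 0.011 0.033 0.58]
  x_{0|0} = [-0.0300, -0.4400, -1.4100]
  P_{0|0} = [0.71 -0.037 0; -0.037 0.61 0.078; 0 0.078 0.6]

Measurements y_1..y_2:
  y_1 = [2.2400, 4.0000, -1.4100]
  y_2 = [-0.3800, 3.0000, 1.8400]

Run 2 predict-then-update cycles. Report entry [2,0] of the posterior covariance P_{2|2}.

step 1: x^-=[-0.2518, -0.7137, -1.5196]  P^-=[0.8600 0.1057 -0.0388; 0.1057 0.8818 0.0779; -0.0388 0.0779 1.0399]  S=[1.4444 0.2621 0.2602; 0.2621 1.1937 0.0047; 0.2602 0.0047 1.6119]  K=[0.5884 0.0908 -0.1132; -0.0869 0.7710 0.0231; 0.0487 0.0114 0.6334]  nu=[2.8664, 4.6982, 0.0647]  x^+=[1.8540, 2.6613, -1.2857]  P^+=[0.3362 -0.0224 -0.0645; -0.0224 0.1964 0.0521; -0.0645 0.0521 0.3732]
step 2: x^-=[1.9611, 2.5814, -2.2309]  P^-=[0.5981 0.0117 -0.0689; 0.0117 0.3824 0.0880; -0.0689 0.0880 0.7556]  S=[1.1534 0.1523 0.1521; 0.1523 0.6511 0.0542; 0.1521 0.0542 1.3226]  K=[0.5055 0.0780 -0.1050; -0.0688 0.5987 0.0299; 0.0375 0.0143 0.5607]  nu=[-1.6097, -0.0237, 4.2123]  x^+=[0.7033, 2.8040, 0.0703]  P^+=[0.2899 -0.0198 -0.0600; -0.0198 0.1536 0.0475; -0.0600 0.0475 0.3306]

P_post[2,0] = -0.0600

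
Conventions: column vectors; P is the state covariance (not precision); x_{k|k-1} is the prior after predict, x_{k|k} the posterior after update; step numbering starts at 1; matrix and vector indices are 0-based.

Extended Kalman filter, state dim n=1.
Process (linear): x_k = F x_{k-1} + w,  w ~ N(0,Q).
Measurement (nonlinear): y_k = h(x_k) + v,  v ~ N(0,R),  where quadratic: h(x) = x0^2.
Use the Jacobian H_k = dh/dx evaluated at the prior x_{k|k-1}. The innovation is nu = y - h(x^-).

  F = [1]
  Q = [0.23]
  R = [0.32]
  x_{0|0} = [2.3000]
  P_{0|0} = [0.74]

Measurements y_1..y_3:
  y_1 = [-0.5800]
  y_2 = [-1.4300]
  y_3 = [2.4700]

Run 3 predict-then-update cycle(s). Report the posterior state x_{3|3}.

step 1: x^-=[2.3000]  P^-=[0.9700]  H_jac=[4.6000]  S=[20.8452]  K=[0.2141]  nu=[-5.8700]  x^+=[1.0435]  P^+=[0.0149]
step 2: x^-=[1.0435]  P^-=[0.2449]  H_jac=[2.0870]  S=[1.3866]  K=[0.3686]  nu=[-2.5189]  x^+=[0.1151]  P^+=[0.0565]
step 3: x^-=[0.1151]  P^-=[0.2865]  H_jac=[0.2302]  S=[0.3352]  K=[0.1968]  nu=[2.4568]  x^+=[0.5985]  P^+=[0.2735]

x_post = [0.5985]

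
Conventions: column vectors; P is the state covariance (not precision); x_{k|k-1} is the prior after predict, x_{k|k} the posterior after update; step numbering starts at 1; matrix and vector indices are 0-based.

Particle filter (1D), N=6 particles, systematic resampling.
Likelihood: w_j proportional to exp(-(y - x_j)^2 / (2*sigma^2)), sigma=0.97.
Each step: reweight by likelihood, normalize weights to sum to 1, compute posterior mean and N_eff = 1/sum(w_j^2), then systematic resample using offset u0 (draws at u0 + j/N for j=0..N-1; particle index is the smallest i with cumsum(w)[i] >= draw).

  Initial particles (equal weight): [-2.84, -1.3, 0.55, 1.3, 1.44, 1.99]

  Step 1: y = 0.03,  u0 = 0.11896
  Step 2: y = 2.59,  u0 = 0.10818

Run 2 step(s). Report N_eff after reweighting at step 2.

step 1: w=[0.0058, 0.1799, 0.3989, 0.1955, 0.1601, 0.0598]  mean=0.5728  Neff=3.8616  idx=[1, 2, 2, 3, 4, 5]
step 2: w=[0.0002, 0.0561, 0.0561, 0.2114, 0.2535, 0.4228]  mean=1.5427  Neff=3.4015  idx=[2, 3, 4, 5, 5, 5]

N_eff = 3.4015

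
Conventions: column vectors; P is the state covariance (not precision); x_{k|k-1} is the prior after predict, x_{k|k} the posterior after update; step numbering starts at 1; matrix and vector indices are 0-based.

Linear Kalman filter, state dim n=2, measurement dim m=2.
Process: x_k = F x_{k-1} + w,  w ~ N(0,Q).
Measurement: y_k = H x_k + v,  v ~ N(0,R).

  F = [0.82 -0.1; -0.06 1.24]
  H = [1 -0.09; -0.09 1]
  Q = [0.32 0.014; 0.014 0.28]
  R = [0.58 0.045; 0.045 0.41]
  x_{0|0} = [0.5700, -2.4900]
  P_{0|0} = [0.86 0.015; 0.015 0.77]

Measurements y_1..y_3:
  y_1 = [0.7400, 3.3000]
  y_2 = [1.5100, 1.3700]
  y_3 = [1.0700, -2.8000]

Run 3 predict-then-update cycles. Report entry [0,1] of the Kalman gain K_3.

step 1: x^-=[0.7164, -3.1218]  P^-=[0.9035 -0.1085; -0.1085 1.4648]  S=[1.5149 -0.2775; -0.2775 1.9017]  K=[0.6006 -0.0121; -0.0170 0.7729]  nu=[-0.2574, 6.4863]  x^+=[0.4830, 1.8960]  P^+=[0.3527 0.0538; 0.0538 0.3210]
step 2: x^-=[0.2065, 2.3221]  P^-=[0.5515 0.0119; 0.0119 0.7668]  S=[1.1356 -0.0617; -0.0617 1.1791]  K=[0.4844 -0.0067; -0.0151 0.6486]  nu=[1.5125, -0.9335]  x^+=[0.9453, 1.6938]  P^+=[0.2846 0.0447; 0.0447 0.2693]
step 3: x^-=[0.6058, 2.0436]  P^-=[0.5068 0.0123; 0.0123 0.6884]  S=[1.0901 -0.0502; -0.0502 1.1003]  K=[0.4634 -0.0091; -0.0168 0.6239]  nu=[0.6481, -4.7890]  x^+=[0.9500, -0.9552]  P^+=[0.2721 0.0416; 0.0416 0.2588]

K[0,1] = -0.0091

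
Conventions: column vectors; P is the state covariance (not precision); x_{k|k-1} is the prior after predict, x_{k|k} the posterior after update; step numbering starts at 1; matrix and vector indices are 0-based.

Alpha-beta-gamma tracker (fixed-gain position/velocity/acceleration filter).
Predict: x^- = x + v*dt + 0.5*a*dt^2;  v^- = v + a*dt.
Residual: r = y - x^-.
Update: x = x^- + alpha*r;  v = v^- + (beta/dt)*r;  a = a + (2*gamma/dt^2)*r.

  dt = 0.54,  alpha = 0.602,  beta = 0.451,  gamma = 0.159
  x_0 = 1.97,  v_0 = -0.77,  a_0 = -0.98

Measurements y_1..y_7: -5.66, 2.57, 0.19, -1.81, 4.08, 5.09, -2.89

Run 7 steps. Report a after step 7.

a_post = -11.4333

step 1: x_pred=1.4113  r=-7.0713  x^+=-2.8456  v^+=-7.2051  a^+=-8.6915
step 2: x_pred=-8.0036  r=10.5736  x^+=-1.6383  v^+=-3.0676  a^+=2.8393
step 3: x_pred=-2.8808  r=3.0708  x^+=-1.0322  v^+=1.0303  a^+=6.1882
step 4: x_pred=0.4264  r=-2.2364  x^+=-0.9199  v^+=2.5041  a^+=3.7492
step 5: x_pred=0.9790  r=3.1010  x^+=2.8458  v^+=7.1186  a^+=7.1310
step 6: x_pred=7.7296  r=-2.6396  x^+=6.1405  v^+=8.7649  a^+=4.2525
step 7: x_pred=11.4936  r=-14.3836  x^+=2.8347  v^+=-0.9517  a^+=-11.4333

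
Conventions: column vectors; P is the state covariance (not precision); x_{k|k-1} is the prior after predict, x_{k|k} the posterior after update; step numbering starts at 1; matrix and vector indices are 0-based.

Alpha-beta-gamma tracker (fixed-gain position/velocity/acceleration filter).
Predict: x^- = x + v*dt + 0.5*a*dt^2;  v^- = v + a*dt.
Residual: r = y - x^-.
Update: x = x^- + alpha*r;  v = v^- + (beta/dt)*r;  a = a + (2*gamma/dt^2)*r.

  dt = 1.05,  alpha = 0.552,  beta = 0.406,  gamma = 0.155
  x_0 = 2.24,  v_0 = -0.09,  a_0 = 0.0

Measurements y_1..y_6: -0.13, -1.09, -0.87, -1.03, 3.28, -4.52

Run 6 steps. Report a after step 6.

a_post = -0.0571

step 1: x_pred=2.1455  r=-2.2755  x^+=0.8894  v^+=-0.9699  a^+=-0.6398
step 2: x_pred=-0.4816  r=-0.6084  x^+=-0.8175  v^+=-1.8769  a^+=-0.8109
step 3: x_pred=-3.2352  r=2.3652  x^+=-1.9296  v^+=-1.8138  a^+=-0.1458
step 4: x_pred=-3.9145  r=2.8845  x^+=-2.3222  v^+=-0.8516  a^+=0.6652
step 5: x_pred=-2.8497  r=6.1297  x^+=0.5339  v^+=2.2171  a^+=2.3888
step 6: x_pred=4.1786  r=-8.6986  x^+=-0.6230  v^+=1.3618  a^+=-0.0571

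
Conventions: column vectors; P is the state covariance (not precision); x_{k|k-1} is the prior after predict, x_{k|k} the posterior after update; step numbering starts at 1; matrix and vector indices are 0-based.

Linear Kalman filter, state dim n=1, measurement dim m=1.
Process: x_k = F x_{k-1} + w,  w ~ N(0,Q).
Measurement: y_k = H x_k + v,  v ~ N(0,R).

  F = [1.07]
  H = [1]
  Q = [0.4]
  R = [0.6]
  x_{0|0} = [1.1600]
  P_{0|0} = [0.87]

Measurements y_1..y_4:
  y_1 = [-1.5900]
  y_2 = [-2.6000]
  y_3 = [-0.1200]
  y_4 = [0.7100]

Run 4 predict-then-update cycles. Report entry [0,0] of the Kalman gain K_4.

K[0,0] = 0.5697

step 1: x^-=[1.2412]  P^-=[1.3961]  S=[1.9961]  K=[0.6994]  nu=[-2.8312]  x^+=[-0.7390]  P^+=[0.4196]
step 2: x^-=[-0.7907]  P^-=[0.8805]  S=[1.4805]  K=[0.5947]  nu=[-1.8093]  x^+=[-1.8667]  P^+=[0.3568]
step 3: x^-=[-1.9974]  P^-=[0.8085]  S=[1.4085]  K=[0.5740]  nu=[1.8774]  x^+=[-0.9197]  P^+=[0.3444]
step 4: x^-=[-0.9841]  P^-=[0.7943]  S=[1.3943]  K=[0.5697]  nu=[1.6941]  x^+=[-0.0190]  P^+=[0.3418]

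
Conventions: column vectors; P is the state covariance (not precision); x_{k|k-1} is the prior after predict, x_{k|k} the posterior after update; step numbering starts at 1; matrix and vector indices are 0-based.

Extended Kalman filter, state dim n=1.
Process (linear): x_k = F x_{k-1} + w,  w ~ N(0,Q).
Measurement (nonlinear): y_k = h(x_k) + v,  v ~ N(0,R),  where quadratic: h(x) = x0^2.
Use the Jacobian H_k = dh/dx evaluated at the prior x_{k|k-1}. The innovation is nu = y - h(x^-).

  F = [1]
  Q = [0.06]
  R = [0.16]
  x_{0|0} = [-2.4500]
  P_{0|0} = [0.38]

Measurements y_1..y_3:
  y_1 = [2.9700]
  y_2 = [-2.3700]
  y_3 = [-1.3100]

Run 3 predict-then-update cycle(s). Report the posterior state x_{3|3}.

step 1: x^-=[-2.4500]  P^-=[0.4400]  H_jac=[-4.9000]  S=[10.7244]  K=[-0.2010]  nu=[-3.0325]  x^+=[-1.8404]  P^+=[0.0066]
step 2: x^-=[-1.8404]  P^-=[0.0666]  H_jac=[-3.6807]  S=[1.0618]  K=[-0.2307]  nu=[-5.7569]  x^+=[-0.5120]  P^+=[0.0100]
step 3: x^-=[-0.5120]  P^-=[0.0700]  H_jac=[-1.0239]  S=[0.2334]  K=[-0.3072]  nu=[-1.5721]  x^+=[-0.0290]  P^+=[0.0480]

x_post = [-0.0290]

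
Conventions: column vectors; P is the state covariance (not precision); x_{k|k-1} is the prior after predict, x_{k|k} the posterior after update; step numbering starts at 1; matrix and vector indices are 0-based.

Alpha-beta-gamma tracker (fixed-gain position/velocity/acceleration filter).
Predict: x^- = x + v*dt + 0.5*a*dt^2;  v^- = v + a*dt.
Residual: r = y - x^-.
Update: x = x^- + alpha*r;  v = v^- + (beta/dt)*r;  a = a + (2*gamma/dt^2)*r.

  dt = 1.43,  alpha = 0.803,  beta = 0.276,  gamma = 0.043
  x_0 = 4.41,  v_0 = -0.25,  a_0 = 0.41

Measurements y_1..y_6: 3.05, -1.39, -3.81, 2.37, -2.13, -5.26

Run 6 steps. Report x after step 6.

step 1: x_pred=4.4717  r=-1.4217  x^+=3.3301  v^+=0.0619  a^+=0.3502
step 2: x_pred=3.7767  r=-5.1667  x^+=-0.3722  v^+=-0.4345  a^+=0.1329
step 3: x_pred=-0.8576  r=-2.9524  x^+=-3.2284  v^+=-0.8143  a^+=0.0088
step 4: x_pred=-4.3838  r=6.7538  x^+=1.0395  v^+=0.5018  a^+=0.2928
step 5: x_pred=2.0564  r=-4.1864  x^+=-1.3053  v^+=0.1125  a^+=0.1167
step 6: x_pred=-1.0251  r=-4.2349  x^+=-4.4257  v^+=-0.5380  a^+=-0.0614

x_post = -4.4257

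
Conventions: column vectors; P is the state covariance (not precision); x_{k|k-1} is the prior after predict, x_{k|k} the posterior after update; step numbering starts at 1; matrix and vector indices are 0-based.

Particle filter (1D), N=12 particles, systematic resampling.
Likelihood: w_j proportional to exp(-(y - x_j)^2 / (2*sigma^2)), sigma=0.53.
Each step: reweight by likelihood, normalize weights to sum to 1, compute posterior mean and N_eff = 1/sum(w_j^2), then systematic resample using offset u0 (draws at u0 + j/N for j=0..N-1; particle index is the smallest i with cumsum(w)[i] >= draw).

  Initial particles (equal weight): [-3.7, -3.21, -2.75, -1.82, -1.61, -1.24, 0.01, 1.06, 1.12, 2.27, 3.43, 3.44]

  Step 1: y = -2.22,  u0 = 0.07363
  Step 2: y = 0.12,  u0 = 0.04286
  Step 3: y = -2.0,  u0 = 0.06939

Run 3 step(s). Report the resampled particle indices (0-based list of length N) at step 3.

step 1: w=[0.0090, 0.0776, 0.2695, 0.3342, 0.2291, 0.0804, 0.0001, 0.0000, 0.0000, 0.0000, 0.0000, 0.0000]  mean=-2.1006  Neff=4.0092  idx=[1, 2, 2, 2, 3, 3, 3, 3, 4, 4, 4, 5]
step 2: w=[0.0000, 0.0000, 0.0000, 0.0000, 0.0217, 0.0217, 0.0217, 0.0217, 0.0857, 0.0857, 0.0857, 0.6559]  mean=-1.3856  Neff=2.2020  idx=[5, 8, 9, 10, 11, 11, 11, 11, 11, 11, 11, 11]
step 3: w=[0.1549, 0.1252, 0.1252, 0.1252, 0.0587, 0.0587, 0.0587, 0.0587, 0.0587, 0.0587, 0.0587, 0.0587]  mean=-1.4688  Neff=10.1456  idx=[0, 0, 1, 2, 2, 3, 4, 6, 7, 8, 10, 11]

resampled_idx = [0, 0, 1, 2, 2, 3, 4, 6, 7, 8, 10, 11]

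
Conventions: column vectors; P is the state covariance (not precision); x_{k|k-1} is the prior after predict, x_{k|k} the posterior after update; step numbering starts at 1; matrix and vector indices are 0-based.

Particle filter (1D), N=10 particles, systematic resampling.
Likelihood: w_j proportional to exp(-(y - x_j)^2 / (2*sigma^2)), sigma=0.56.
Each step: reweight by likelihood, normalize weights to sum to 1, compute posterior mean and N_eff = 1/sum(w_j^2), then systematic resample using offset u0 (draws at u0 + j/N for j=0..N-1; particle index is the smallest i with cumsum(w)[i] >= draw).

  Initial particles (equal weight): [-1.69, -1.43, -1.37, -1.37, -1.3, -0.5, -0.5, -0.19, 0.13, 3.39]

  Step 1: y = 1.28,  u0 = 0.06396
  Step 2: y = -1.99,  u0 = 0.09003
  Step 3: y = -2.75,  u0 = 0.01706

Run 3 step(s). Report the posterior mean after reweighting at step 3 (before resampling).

post_mean = -0.4895

step 1: w=[0.0000, 0.0000, 0.0001, 0.0001, 0.0001, 0.0383, 0.0383, 0.1910, 0.7271, 0.0049]  mean=0.0362  Neff=1.7604  idx=[6, 7, 7, 8, 8, 8, 8, 8, 8, 8]
step 2: w=[0.6330, 0.1245, 0.1245, 0.0169, 0.0169, 0.0169, 0.0169, 0.0169, 0.0169, 0.0169]  mean=-0.3485  Neff=2.3057  idx=[0, 0, 0, 0, 0, 0, 1, 2, 3, 9]
step 3: w=[0.1614, 0.1614, 0.1614, 0.1614, 0.1614, 0.1614, 0.0150, 0.0150, 0.0009, 0.0009]  mean=-0.4895  Neff=6.3824  idx=[0, 0, 1, 1, 2, 3, 3, 4, 5, 5]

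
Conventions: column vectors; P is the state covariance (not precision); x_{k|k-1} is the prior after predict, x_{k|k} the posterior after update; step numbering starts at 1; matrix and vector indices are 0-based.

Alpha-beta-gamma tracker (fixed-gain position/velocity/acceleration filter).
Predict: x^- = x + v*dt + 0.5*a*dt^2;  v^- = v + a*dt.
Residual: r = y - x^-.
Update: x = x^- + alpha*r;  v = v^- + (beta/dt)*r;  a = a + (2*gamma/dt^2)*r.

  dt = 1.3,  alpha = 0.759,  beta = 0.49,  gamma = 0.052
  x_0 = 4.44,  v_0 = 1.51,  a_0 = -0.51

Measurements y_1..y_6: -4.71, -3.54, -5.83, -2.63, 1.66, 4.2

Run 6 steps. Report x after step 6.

step 1: x_pred=5.9721  r=-10.6821  x^+=-2.1356  v^+=-3.1793  a^+=-1.1674
step 2: x_pred=-7.2551  r=3.7151  x^+=-4.4354  v^+=-3.2966  a^+=-0.9387
step 3: x_pred=-9.5141  r=3.6841  x^+=-6.7179  v^+=-3.1283  a^+=-0.7120
step 4: x_pred=-11.3863  r=8.7563  x^+=-4.7403  v^+=-0.7535  a^+=-0.1732
step 5: x_pred=-5.8661  r=7.5261  x^+=-0.1538  v^+=1.8582  a^+=0.2900
step 6: x_pred=2.5069  r=1.6931  x^+=3.7920  v^+=2.8733  a^+=0.3942

x_post = 3.7920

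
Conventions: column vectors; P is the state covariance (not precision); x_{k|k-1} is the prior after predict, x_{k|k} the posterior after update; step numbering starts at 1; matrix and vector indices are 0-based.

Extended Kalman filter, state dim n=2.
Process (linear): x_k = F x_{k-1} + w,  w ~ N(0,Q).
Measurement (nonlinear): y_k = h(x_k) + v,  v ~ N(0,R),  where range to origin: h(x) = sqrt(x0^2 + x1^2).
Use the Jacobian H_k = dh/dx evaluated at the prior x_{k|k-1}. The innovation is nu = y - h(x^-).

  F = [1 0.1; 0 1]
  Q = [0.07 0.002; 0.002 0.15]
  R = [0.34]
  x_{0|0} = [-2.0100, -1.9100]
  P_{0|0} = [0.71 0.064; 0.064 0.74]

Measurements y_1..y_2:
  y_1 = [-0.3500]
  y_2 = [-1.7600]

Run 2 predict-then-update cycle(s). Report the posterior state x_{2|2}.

x_post = [0.6737, 0.1191]

step 1: x^-=[-2.2010, -1.9100]  P^-=[0.8002 0.1400; 0.1400 0.8900]  H_jac=[-0.7553 -0.6554]  S=[1.3174]  K=[-0.5284; -0.5231]  nu=[-3.2642]  x^+=[-0.4761, -0.2027]  P^+=[0.4324 -0.2241; -0.2241 0.5296]
step 2: x^-=[-0.4964, -0.2027]  P^-=[0.4628 -0.1691; -0.1691 0.6796]  H_jac=[-0.9258 -0.3780]  S=[0.7154]  K=[-0.5096; -0.1401]  nu=[-2.2962]  x^+=[0.6737, 0.1191]  P^+=[0.2771 -0.2202; -0.2202 0.6655]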